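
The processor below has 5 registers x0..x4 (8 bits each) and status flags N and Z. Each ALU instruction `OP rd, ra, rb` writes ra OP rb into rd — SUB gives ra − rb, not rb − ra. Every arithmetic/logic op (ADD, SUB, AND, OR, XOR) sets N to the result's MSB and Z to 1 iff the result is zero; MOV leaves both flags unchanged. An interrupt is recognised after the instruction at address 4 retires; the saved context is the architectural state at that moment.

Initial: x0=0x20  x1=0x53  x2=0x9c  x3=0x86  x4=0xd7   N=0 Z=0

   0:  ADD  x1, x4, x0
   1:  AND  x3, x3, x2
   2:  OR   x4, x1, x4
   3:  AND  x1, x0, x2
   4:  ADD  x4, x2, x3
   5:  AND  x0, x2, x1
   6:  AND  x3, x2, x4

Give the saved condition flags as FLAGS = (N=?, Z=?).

after  0: x0=0x20 x1=0xf7 x2=0x9c x3=0x86 x4=0xd7  N=1 Z=0
after  1: x0=0x20 x1=0xf7 x2=0x9c x3=0x84 x4=0xd7  N=1 Z=0
after  2: x0=0x20 x1=0xf7 x2=0x9c x3=0x84 x4=0xf7  N=1 Z=0
after  3: x0=0x20 x1=0x00 x2=0x9c x3=0x84 x4=0xf7  N=0 Z=1
after  4: x0=0x20 x1=0x00 x2=0x9c x3=0x84 x4=0x20  N=0 Z=0
-- IRQ taken; context saved, return-PC = 5 --

FLAGS = (N=0, Z=0)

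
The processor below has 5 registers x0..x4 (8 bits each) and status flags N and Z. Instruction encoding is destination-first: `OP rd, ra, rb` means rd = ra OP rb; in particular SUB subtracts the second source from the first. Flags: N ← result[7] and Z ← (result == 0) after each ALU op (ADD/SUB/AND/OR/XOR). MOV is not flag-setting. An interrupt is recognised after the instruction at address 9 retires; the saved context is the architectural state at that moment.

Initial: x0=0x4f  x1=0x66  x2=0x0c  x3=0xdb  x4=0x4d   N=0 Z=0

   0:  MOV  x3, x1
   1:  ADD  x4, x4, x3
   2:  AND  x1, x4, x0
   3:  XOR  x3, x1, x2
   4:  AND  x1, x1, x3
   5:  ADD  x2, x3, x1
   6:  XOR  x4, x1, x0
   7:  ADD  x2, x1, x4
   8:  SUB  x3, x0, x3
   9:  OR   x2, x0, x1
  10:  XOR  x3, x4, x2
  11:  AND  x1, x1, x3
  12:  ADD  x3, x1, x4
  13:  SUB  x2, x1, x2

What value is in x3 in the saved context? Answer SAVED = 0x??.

after  0: x0=0x4f x1=0x66 x2=0x0c x3=0x66 x4=0x4d  N=0 Z=0
after  1: x0=0x4f x1=0x66 x2=0x0c x3=0x66 x4=0xb3  N=1 Z=0
after  2: x0=0x4f x1=0x03 x2=0x0c x3=0x66 x4=0xb3  N=0 Z=0
after  3: x0=0x4f x1=0x03 x2=0x0c x3=0x0f x4=0xb3  N=0 Z=0
after  4: x0=0x4f x1=0x03 x2=0x0c x3=0x0f x4=0xb3  N=0 Z=0
after  5: x0=0x4f x1=0x03 x2=0x12 x3=0x0f x4=0xb3  N=0 Z=0
after  6: x0=0x4f x1=0x03 x2=0x12 x3=0x0f x4=0x4c  N=0 Z=0
after  7: x0=0x4f x1=0x03 x2=0x4f x3=0x0f x4=0x4c  N=0 Z=0
after  8: x0=0x4f x1=0x03 x2=0x4f x3=0x40 x4=0x4c  N=0 Z=0
after  9: x0=0x4f x1=0x03 x2=0x4f x3=0x40 x4=0x4c  N=0 Z=0
-- IRQ taken; context saved, return-PC = 10 --

SAVED = 0x40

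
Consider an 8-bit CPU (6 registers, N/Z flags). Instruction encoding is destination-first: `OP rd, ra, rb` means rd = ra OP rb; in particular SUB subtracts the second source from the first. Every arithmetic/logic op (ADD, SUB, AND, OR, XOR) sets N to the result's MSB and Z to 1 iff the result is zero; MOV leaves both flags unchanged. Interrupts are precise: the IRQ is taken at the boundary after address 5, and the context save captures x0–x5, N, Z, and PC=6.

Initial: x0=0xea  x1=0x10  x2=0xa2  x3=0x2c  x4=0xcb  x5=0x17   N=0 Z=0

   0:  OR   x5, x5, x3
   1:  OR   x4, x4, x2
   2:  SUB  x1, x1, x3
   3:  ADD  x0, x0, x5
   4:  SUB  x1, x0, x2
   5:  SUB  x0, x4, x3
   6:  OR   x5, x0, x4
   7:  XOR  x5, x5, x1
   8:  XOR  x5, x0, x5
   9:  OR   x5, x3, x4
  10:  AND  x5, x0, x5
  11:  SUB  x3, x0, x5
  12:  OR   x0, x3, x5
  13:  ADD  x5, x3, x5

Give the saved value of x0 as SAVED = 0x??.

SAVED = 0xbf

after  0: x0=0xea x1=0x10 x2=0xa2 x3=0x2c x4=0xcb x5=0x3f  N=0 Z=0
after  1: x0=0xea x1=0x10 x2=0xa2 x3=0x2c x4=0xeb x5=0x3f  N=1 Z=0
after  2: x0=0xea x1=0xe4 x2=0xa2 x3=0x2c x4=0xeb x5=0x3f  N=1 Z=0
after  3: x0=0x29 x1=0xe4 x2=0xa2 x3=0x2c x4=0xeb x5=0x3f  N=0 Z=0
after  4: x0=0x29 x1=0x87 x2=0xa2 x3=0x2c x4=0xeb x5=0x3f  N=1 Z=0
after  5: x0=0xbf x1=0x87 x2=0xa2 x3=0x2c x4=0xeb x5=0x3f  N=1 Z=0
-- IRQ taken; context saved, return-PC = 6 --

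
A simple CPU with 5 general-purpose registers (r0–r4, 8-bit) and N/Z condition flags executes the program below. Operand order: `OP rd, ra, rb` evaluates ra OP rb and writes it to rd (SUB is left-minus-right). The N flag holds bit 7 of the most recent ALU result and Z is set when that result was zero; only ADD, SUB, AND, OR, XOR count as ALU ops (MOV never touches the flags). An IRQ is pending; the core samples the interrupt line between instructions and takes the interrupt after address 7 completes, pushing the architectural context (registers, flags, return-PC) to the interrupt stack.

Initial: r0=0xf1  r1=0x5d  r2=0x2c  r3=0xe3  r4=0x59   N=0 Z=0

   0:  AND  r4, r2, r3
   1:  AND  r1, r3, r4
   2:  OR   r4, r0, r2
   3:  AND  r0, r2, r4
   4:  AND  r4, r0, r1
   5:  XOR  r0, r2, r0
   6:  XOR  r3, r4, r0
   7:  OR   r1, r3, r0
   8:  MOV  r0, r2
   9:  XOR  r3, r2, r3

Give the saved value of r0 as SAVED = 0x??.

SAVED = 0x00

after  0: r0=0xf1 r1=0x5d r2=0x2c r3=0xe3 r4=0x20  N=0 Z=0
after  1: r0=0xf1 r1=0x20 r2=0x2c r3=0xe3 r4=0x20  N=0 Z=0
after  2: r0=0xf1 r1=0x20 r2=0x2c r3=0xe3 r4=0xfd  N=1 Z=0
after  3: r0=0x2c r1=0x20 r2=0x2c r3=0xe3 r4=0xfd  N=0 Z=0
after  4: r0=0x2c r1=0x20 r2=0x2c r3=0xe3 r4=0x20  N=0 Z=0
after  5: r0=0x00 r1=0x20 r2=0x2c r3=0xe3 r4=0x20  N=0 Z=1
after  6: r0=0x00 r1=0x20 r2=0x2c r3=0x20 r4=0x20  N=0 Z=0
after  7: r0=0x00 r1=0x20 r2=0x2c r3=0x20 r4=0x20  N=0 Z=0
-- IRQ taken; context saved, return-PC = 8 --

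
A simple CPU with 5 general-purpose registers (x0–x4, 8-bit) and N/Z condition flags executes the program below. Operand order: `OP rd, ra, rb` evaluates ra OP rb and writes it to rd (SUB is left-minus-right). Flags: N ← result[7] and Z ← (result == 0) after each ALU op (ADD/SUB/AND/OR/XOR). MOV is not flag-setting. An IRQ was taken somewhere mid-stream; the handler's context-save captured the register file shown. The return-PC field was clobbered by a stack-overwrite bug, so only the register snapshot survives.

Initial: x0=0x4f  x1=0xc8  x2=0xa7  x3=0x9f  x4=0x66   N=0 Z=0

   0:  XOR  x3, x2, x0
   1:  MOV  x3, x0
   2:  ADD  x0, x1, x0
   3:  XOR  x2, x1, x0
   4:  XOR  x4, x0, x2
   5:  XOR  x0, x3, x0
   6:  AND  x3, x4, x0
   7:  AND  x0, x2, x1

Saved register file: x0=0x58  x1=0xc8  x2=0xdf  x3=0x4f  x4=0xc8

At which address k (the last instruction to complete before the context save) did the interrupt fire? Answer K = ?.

K = 5

after  0: x0=0x4f x1=0xc8 x2=0xa7 x3=0xe8 x4=0x66  N=1 Z=0
after  1: x0=0x4f x1=0xc8 x2=0xa7 x3=0x4f x4=0x66  N=1 Z=0
after  2: x0=0x17 x1=0xc8 x2=0xa7 x3=0x4f x4=0x66  N=0 Z=0
after  3: x0=0x17 x1=0xc8 x2=0xdf x3=0x4f x4=0x66  N=1 Z=0
after  4: x0=0x17 x1=0xc8 x2=0xdf x3=0x4f x4=0xc8  N=1 Z=0
after  5: x0=0x58 x1=0xc8 x2=0xdf x3=0x4f x4=0xc8  N=0 Z=0
-- IRQ taken; context saved, return-PC = 6 --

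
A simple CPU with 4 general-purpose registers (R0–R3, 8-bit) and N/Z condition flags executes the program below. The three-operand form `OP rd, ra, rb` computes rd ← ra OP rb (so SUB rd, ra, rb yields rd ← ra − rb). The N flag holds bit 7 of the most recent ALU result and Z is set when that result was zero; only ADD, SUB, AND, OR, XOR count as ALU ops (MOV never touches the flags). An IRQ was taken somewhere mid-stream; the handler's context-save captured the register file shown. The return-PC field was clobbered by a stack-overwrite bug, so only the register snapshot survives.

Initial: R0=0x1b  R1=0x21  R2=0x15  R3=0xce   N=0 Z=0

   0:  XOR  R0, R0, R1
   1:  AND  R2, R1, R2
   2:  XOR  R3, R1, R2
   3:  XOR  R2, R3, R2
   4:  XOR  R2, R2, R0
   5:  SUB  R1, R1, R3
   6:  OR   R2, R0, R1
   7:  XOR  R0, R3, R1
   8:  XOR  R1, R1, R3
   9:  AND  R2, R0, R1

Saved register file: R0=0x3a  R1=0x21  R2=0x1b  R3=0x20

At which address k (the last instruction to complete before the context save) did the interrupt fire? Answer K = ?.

K = 4

after  0: R0=0x3a R1=0x21 R2=0x15 R3=0xce  N=0 Z=0
after  1: R0=0x3a R1=0x21 R2=0x01 R3=0xce  N=0 Z=0
after  2: R0=0x3a R1=0x21 R2=0x01 R3=0x20  N=0 Z=0
after  3: R0=0x3a R1=0x21 R2=0x21 R3=0x20  N=0 Z=0
after  4: R0=0x3a R1=0x21 R2=0x1b R3=0x20  N=0 Z=0
-- IRQ taken; context saved, return-PC = 5 --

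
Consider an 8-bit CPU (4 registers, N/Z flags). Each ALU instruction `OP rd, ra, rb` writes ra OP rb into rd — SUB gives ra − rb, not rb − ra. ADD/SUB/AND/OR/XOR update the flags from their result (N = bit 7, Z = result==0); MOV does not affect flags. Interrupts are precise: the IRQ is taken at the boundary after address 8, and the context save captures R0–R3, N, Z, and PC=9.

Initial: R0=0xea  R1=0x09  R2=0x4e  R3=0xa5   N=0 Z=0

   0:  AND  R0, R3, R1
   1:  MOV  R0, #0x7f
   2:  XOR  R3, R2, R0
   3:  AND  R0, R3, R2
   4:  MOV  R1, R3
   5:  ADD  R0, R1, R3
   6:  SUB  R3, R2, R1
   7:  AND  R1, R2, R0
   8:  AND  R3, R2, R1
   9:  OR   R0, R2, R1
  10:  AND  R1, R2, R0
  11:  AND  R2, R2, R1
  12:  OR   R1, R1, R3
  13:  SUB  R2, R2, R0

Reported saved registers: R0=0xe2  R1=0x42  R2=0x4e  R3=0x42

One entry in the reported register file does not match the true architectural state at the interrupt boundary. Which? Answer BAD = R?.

after  0: R0=0x01 R1=0x09 R2=0x4e R3=0xa5  N=0 Z=0
after  1: R0=0x7f R1=0x09 R2=0x4e R3=0xa5  N=0 Z=0
after  2: R0=0x7f R1=0x09 R2=0x4e R3=0x31  N=0 Z=0
after  3: R0=0x00 R1=0x09 R2=0x4e R3=0x31  N=0 Z=1
after  4: R0=0x00 R1=0x31 R2=0x4e R3=0x31  N=0 Z=1
after  5: R0=0x62 R1=0x31 R2=0x4e R3=0x31  N=0 Z=0
after  6: R0=0x62 R1=0x31 R2=0x4e R3=0x1d  N=0 Z=0
after  7: R0=0x62 R1=0x42 R2=0x4e R3=0x1d  N=0 Z=0
after  8: R0=0x62 R1=0x42 R2=0x4e R3=0x42  N=0 Z=0
-- IRQ taken; context saved, return-PC = 9 --
mismatch: R0: reported 0xe2 vs actual 0x62

BAD = R0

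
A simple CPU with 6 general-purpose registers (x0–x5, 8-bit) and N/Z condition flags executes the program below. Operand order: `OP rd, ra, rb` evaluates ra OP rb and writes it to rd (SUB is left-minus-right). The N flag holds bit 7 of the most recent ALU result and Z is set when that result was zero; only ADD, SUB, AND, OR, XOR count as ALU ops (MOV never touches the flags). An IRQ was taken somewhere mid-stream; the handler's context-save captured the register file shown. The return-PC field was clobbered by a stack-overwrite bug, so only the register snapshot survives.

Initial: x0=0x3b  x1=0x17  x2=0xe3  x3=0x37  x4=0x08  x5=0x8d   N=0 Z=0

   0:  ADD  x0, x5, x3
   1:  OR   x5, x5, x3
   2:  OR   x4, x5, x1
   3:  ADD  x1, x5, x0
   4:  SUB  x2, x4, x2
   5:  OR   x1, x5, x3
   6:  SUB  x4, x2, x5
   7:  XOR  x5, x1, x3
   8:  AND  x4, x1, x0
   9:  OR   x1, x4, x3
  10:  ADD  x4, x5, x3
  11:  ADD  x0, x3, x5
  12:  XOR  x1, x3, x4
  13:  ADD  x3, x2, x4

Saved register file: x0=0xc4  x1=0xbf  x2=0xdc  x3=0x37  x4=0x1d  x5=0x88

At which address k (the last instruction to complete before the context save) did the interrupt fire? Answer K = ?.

K = 7

after  0: x0=0xc4 x1=0x17 x2=0xe3 x3=0x37 x4=0x08 x5=0x8d  N=1 Z=0
after  1: x0=0xc4 x1=0x17 x2=0xe3 x3=0x37 x4=0x08 x5=0xbf  N=1 Z=0
after  2: x0=0xc4 x1=0x17 x2=0xe3 x3=0x37 x4=0xbf x5=0xbf  N=1 Z=0
after  3: x0=0xc4 x1=0x83 x2=0xe3 x3=0x37 x4=0xbf x5=0xbf  N=1 Z=0
after  4: x0=0xc4 x1=0x83 x2=0xdc x3=0x37 x4=0xbf x5=0xbf  N=1 Z=0
after  5: x0=0xc4 x1=0xbf x2=0xdc x3=0x37 x4=0xbf x5=0xbf  N=1 Z=0
after  6: x0=0xc4 x1=0xbf x2=0xdc x3=0x37 x4=0x1d x5=0xbf  N=0 Z=0
after  7: x0=0xc4 x1=0xbf x2=0xdc x3=0x37 x4=0x1d x5=0x88  N=1 Z=0
-- IRQ taken; context saved, return-PC = 8 --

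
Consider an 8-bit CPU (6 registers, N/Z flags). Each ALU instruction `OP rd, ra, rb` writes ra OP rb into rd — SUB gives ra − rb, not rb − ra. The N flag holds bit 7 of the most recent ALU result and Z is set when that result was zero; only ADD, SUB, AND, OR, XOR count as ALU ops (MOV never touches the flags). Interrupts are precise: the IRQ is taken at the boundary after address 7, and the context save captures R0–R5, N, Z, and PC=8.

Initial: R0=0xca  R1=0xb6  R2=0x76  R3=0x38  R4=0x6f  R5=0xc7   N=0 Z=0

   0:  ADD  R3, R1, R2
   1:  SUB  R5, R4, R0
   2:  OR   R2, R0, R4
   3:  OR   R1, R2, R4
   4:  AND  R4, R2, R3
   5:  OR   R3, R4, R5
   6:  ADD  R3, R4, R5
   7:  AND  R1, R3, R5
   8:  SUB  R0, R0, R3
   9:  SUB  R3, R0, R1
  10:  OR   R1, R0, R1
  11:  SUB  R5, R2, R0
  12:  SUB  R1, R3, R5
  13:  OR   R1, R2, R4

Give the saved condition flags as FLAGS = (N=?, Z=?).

FLAGS = (N=1, Z=0)

after  0: R0=0xca R1=0xb6 R2=0x76 R3=0x2c R4=0x6f R5=0xc7  N=0 Z=0
after  1: R0=0xca R1=0xb6 R2=0x76 R3=0x2c R4=0x6f R5=0xa5  N=1 Z=0
after  2: R0=0xca R1=0xb6 R2=0xef R3=0x2c R4=0x6f R5=0xa5  N=1 Z=0
after  3: R0=0xca R1=0xef R2=0xef R3=0x2c R4=0x6f R5=0xa5  N=1 Z=0
after  4: R0=0xca R1=0xef R2=0xef R3=0x2c R4=0x2c R5=0xa5  N=0 Z=0
after  5: R0=0xca R1=0xef R2=0xef R3=0xad R4=0x2c R5=0xa5  N=1 Z=0
after  6: R0=0xca R1=0xef R2=0xef R3=0xd1 R4=0x2c R5=0xa5  N=1 Z=0
after  7: R0=0xca R1=0x81 R2=0xef R3=0xd1 R4=0x2c R5=0xa5  N=1 Z=0
-- IRQ taken; context saved, return-PC = 8 --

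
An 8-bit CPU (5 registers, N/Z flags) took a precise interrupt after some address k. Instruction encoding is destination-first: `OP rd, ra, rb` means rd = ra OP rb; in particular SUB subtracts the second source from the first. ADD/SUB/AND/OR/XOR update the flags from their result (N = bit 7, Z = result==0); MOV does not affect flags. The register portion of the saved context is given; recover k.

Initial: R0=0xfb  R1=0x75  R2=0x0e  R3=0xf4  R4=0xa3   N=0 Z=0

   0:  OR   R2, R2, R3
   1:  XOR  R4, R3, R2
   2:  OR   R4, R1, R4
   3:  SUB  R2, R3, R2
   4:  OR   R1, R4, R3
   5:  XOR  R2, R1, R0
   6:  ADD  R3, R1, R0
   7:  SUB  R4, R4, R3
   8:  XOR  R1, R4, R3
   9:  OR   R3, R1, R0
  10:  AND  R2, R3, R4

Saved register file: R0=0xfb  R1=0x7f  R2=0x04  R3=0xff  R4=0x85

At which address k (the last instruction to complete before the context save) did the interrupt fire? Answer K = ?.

K = 9

after  0: R0=0xfb R1=0x75 R2=0xfe R3=0xf4 R4=0xa3  N=1 Z=0
after  1: R0=0xfb R1=0x75 R2=0xfe R3=0xf4 R4=0x0a  N=0 Z=0
after  2: R0=0xfb R1=0x75 R2=0xfe R3=0xf4 R4=0x7f  N=0 Z=0
after  3: R0=0xfb R1=0x75 R2=0xf6 R3=0xf4 R4=0x7f  N=1 Z=0
after  4: R0=0xfb R1=0xff R2=0xf6 R3=0xf4 R4=0x7f  N=1 Z=0
after  5: R0=0xfb R1=0xff R2=0x04 R3=0xf4 R4=0x7f  N=0 Z=0
after  6: R0=0xfb R1=0xff R2=0x04 R3=0xfa R4=0x7f  N=1 Z=0
after  7: R0=0xfb R1=0xff R2=0x04 R3=0xfa R4=0x85  N=1 Z=0
after  8: R0=0xfb R1=0x7f R2=0x04 R3=0xfa R4=0x85  N=0 Z=0
after  9: R0=0xfb R1=0x7f R2=0x04 R3=0xff R4=0x85  N=1 Z=0
-- IRQ taken; context saved, return-PC = 10 --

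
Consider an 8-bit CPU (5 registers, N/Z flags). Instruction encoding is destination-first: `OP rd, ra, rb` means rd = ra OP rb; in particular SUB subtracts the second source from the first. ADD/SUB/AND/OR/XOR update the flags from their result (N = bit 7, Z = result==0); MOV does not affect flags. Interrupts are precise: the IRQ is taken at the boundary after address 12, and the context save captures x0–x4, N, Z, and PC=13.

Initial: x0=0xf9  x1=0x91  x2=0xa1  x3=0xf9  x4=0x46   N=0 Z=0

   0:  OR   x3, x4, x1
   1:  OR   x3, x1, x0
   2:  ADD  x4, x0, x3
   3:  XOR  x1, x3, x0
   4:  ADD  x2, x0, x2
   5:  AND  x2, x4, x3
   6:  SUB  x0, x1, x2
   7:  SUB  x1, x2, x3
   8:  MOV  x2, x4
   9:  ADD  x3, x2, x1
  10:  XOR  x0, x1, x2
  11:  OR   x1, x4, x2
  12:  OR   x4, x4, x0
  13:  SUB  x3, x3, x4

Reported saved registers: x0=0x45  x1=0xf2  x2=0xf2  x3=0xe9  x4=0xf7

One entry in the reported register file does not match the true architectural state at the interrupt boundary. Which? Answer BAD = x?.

BAD = x0

after  0: x0=0xf9 x1=0x91 x2=0xa1 x3=0xd7 x4=0x46  N=1 Z=0
after  1: x0=0xf9 x1=0x91 x2=0xa1 x3=0xf9 x4=0x46  N=1 Z=0
after  2: x0=0xf9 x1=0x91 x2=0xa1 x3=0xf9 x4=0xf2  N=1 Z=0
after  3: x0=0xf9 x1=0x00 x2=0xa1 x3=0xf9 x4=0xf2  N=0 Z=1
after  4: x0=0xf9 x1=0x00 x2=0x9a x3=0xf9 x4=0xf2  N=1 Z=0
after  5: x0=0xf9 x1=0x00 x2=0xf0 x3=0xf9 x4=0xf2  N=1 Z=0
after  6: x0=0x10 x1=0x00 x2=0xf0 x3=0xf9 x4=0xf2  N=0 Z=0
after  7: x0=0x10 x1=0xf7 x2=0xf0 x3=0xf9 x4=0xf2  N=1 Z=0
after  8: x0=0x10 x1=0xf7 x2=0xf2 x3=0xf9 x4=0xf2  N=1 Z=0
after  9: x0=0x10 x1=0xf7 x2=0xf2 x3=0xe9 x4=0xf2  N=1 Z=0
after 10: x0=0x05 x1=0xf7 x2=0xf2 x3=0xe9 x4=0xf2  N=0 Z=0
after 11: x0=0x05 x1=0xf2 x2=0xf2 x3=0xe9 x4=0xf2  N=1 Z=0
after 12: x0=0x05 x1=0xf2 x2=0xf2 x3=0xe9 x4=0xf7  N=1 Z=0
-- IRQ taken; context saved, return-PC = 13 --
mismatch: x0: reported 0x45 vs actual 0x05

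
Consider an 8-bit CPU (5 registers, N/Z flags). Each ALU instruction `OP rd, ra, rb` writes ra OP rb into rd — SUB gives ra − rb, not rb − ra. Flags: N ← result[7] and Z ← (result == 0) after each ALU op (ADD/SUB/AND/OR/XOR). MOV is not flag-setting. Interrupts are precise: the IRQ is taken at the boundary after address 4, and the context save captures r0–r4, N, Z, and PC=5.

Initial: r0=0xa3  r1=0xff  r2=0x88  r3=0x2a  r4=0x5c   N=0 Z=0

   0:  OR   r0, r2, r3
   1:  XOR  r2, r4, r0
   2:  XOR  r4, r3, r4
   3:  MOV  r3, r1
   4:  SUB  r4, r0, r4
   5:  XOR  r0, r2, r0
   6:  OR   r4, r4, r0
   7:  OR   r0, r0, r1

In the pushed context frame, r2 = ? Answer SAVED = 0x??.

after  0: r0=0xaa r1=0xff r2=0x88 r3=0x2a r4=0x5c  N=1 Z=0
after  1: r0=0xaa r1=0xff r2=0xf6 r3=0x2a r4=0x5c  N=1 Z=0
after  2: r0=0xaa r1=0xff r2=0xf6 r3=0x2a r4=0x76  N=0 Z=0
after  3: r0=0xaa r1=0xff r2=0xf6 r3=0xff r4=0x76  N=0 Z=0
after  4: r0=0xaa r1=0xff r2=0xf6 r3=0xff r4=0x34  N=0 Z=0
-- IRQ taken; context saved, return-PC = 5 --

SAVED = 0xf6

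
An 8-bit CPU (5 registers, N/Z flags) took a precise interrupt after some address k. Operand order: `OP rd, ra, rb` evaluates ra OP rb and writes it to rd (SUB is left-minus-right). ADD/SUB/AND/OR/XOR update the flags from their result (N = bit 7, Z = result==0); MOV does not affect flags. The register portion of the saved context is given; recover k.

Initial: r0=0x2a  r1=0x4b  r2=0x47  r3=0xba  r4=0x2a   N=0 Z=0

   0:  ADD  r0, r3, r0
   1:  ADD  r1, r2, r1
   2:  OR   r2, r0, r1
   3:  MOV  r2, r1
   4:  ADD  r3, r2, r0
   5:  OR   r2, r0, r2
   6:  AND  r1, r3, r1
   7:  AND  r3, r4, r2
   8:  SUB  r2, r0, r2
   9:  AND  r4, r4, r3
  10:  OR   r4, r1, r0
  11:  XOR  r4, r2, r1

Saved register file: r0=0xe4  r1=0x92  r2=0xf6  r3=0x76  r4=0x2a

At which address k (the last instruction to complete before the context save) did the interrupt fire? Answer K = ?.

K = 5

after  0: r0=0xe4 r1=0x4b r2=0x47 r3=0xba r4=0x2a  N=1 Z=0
after  1: r0=0xe4 r1=0x92 r2=0x47 r3=0xba r4=0x2a  N=1 Z=0
after  2: r0=0xe4 r1=0x92 r2=0xf6 r3=0xba r4=0x2a  N=1 Z=0
after  3: r0=0xe4 r1=0x92 r2=0x92 r3=0xba r4=0x2a  N=1 Z=0
after  4: r0=0xe4 r1=0x92 r2=0x92 r3=0x76 r4=0x2a  N=0 Z=0
after  5: r0=0xe4 r1=0x92 r2=0xf6 r3=0x76 r4=0x2a  N=1 Z=0
-- IRQ taken; context saved, return-PC = 6 --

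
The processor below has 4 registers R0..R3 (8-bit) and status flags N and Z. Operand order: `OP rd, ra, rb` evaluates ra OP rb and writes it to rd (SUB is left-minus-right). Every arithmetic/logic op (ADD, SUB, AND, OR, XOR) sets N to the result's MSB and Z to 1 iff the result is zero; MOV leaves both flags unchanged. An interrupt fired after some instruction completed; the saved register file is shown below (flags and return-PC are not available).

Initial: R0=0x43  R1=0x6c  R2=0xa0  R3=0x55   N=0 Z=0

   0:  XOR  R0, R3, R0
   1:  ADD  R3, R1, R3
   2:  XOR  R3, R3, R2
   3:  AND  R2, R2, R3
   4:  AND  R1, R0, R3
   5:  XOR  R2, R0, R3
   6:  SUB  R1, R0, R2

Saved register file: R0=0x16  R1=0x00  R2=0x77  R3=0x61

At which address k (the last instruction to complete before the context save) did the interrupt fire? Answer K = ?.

after  0: R0=0x16 R1=0x6c R2=0xa0 R3=0x55  N=0 Z=0
after  1: R0=0x16 R1=0x6c R2=0xa0 R3=0xc1  N=1 Z=0
after  2: R0=0x16 R1=0x6c R2=0xa0 R3=0x61  N=0 Z=0
after  3: R0=0x16 R1=0x6c R2=0x20 R3=0x61  N=0 Z=0
after  4: R0=0x16 R1=0x00 R2=0x20 R3=0x61  N=0 Z=1
after  5: R0=0x16 R1=0x00 R2=0x77 R3=0x61  N=0 Z=0
-- IRQ taken; context saved, return-PC = 6 --

K = 5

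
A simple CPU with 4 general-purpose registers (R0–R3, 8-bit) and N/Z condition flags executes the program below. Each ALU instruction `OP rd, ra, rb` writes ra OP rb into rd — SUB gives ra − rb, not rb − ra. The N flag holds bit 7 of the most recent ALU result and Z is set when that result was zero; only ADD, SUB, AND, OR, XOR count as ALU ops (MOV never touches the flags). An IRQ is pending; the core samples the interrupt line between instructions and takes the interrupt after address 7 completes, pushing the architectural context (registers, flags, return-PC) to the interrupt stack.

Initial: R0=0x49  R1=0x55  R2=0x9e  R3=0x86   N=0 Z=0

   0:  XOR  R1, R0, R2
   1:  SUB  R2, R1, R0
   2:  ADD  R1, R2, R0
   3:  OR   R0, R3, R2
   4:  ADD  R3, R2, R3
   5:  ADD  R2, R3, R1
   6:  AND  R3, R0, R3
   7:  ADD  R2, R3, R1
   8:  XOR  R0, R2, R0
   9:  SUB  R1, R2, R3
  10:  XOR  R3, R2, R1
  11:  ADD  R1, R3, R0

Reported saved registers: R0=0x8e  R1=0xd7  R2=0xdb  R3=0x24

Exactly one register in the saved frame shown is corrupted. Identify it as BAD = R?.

BAD = R3

after  0: R0=0x49 R1=0xd7 R2=0x9e R3=0x86  N=1 Z=0
after  1: R0=0x49 R1=0xd7 R2=0x8e R3=0x86  N=1 Z=0
after  2: R0=0x49 R1=0xd7 R2=0x8e R3=0x86  N=1 Z=0
after  3: R0=0x8e R1=0xd7 R2=0x8e R3=0x86  N=1 Z=0
after  4: R0=0x8e R1=0xd7 R2=0x8e R3=0x14  N=0 Z=0
after  5: R0=0x8e R1=0xd7 R2=0xeb R3=0x14  N=1 Z=0
after  6: R0=0x8e R1=0xd7 R2=0xeb R3=0x04  N=0 Z=0
after  7: R0=0x8e R1=0xd7 R2=0xdb R3=0x04  N=1 Z=0
-- IRQ taken; context saved, return-PC = 8 --
mismatch: R3: reported 0x24 vs actual 0x04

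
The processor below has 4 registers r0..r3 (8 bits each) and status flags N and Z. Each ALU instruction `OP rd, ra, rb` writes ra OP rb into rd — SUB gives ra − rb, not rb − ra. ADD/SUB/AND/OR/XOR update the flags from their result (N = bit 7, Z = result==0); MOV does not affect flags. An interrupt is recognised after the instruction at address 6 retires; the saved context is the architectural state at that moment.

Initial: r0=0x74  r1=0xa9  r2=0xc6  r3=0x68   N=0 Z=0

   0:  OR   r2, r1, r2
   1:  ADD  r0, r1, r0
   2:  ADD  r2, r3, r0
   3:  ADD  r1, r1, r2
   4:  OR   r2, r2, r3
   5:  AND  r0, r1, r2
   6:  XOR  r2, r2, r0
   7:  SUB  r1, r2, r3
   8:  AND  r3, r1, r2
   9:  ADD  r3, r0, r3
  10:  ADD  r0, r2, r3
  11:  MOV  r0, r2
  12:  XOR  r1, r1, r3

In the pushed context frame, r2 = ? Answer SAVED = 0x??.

after  0: r0=0x74 r1=0xa9 r2=0xef r3=0x68  N=1 Z=0
after  1: r0=0x1d r1=0xa9 r2=0xef r3=0x68  N=0 Z=0
after  2: r0=0x1d r1=0xa9 r2=0x85 r3=0x68  N=1 Z=0
after  3: r0=0x1d r1=0x2e r2=0x85 r3=0x68  N=0 Z=0
after  4: r0=0x1d r1=0x2e r2=0xed r3=0x68  N=1 Z=0
after  5: r0=0x2c r1=0x2e r2=0xed r3=0x68  N=0 Z=0
after  6: r0=0x2c r1=0x2e r2=0xc1 r3=0x68  N=1 Z=0
-- IRQ taken; context saved, return-PC = 7 --

SAVED = 0xc1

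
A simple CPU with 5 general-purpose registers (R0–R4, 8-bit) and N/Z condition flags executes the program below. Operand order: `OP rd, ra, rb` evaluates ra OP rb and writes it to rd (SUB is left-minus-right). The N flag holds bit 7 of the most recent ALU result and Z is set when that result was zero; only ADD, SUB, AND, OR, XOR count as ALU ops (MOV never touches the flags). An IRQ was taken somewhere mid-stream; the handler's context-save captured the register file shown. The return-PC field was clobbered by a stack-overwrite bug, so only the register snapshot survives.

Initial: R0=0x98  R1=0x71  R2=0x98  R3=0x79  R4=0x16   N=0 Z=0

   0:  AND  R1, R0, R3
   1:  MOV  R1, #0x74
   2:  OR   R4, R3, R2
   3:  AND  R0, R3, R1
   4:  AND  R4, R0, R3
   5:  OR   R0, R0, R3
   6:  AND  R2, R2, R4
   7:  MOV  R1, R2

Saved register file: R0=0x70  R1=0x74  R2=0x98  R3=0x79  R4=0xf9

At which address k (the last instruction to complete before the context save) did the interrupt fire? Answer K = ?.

K = 3

after  0: R0=0x98 R1=0x18 R2=0x98 R3=0x79 R4=0x16  N=0 Z=0
after  1: R0=0x98 R1=0x74 R2=0x98 R3=0x79 R4=0x16  N=0 Z=0
after  2: R0=0x98 R1=0x74 R2=0x98 R3=0x79 R4=0xf9  N=1 Z=0
after  3: R0=0x70 R1=0x74 R2=0x98 R3=0x79 R4=0xf9  N=0 Z=0
-- IRQ taken; context saved, return-PC = 4 --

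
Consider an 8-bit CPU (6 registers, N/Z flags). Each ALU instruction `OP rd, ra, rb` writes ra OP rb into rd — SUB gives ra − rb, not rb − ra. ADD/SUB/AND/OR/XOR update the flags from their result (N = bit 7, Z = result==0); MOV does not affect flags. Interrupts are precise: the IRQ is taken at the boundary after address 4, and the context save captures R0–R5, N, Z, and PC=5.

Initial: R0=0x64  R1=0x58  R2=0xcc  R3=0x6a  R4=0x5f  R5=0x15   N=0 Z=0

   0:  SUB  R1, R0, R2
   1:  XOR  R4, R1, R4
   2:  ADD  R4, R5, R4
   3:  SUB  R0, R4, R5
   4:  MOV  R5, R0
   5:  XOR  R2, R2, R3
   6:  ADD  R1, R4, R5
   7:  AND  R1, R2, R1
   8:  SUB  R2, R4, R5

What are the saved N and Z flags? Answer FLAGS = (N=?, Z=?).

after  0: R0=0x64 R1=0x98 R2=0xcc R3=0x6a R4=0x5f R5=0x15  N=1 Z=0
after  1: R0=0x64 R1=0x98 R2=0xcc R3=0x6a R4=0xc7 R5=0x15  N=1 Z=0
after  2: R0=0x64 R1=0x98 R2=0xcc R3=0x6a R4=0xdc R5=0x15  N=1 Z=0
after  3: R0=0xc7 R1=0x98 R2=0xcc R3=0x6a R4=0xdc R5=0x15  N=1 Z=0
after  4: R0=0xc7 R1=0x98 R2=0xcc R3=0x6a R4=0xdc R5=0xc7  N=1 Z=0
-- IRQ taken; context saved, return-PC = 5 --

FLAGS = (N=1, Z=0)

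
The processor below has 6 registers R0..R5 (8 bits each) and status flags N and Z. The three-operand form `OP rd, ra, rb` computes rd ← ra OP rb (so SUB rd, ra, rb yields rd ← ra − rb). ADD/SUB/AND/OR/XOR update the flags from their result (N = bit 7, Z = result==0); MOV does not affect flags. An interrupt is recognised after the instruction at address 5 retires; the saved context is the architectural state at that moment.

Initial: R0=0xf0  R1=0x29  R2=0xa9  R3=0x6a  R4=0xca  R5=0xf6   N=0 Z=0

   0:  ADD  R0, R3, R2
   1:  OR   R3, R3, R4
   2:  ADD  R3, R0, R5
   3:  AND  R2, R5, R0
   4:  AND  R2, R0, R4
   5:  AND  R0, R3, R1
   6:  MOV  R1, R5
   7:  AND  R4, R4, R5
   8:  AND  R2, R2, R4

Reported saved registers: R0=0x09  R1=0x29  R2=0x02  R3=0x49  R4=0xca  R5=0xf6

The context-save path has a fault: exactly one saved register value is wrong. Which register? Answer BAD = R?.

BAD = R3

after  0: R0=0x13 R1=0x29 R2=0xa9 R3=0x6a R4=0xca R5=0xf6  N=0 Z=0
after  1: R0=0x13 R1=0x29 R2=0xa9 R3=0xea R4=0xca R5=0xf6  N=1 Z=0
after  2: R0=0x13 R1=0x29 R2=0xa9 R3=0x09 R4=0xca R5=0xf6  N=0 Z=0
after  3: R0=0x13 R1=0x29 R2=0x12 R3=0x09 R4=0xca R5=0xf6  N=0 Z=0
after  4: R0=0x13 R1=0x29 R2=0x02 R3=0x09 R4=0xca R5=0xf6  N=0 Z=0
after  5: R0=0x09 R1=0x29 R2=0x02 R3=0x09 R4=0xca R5=0xf6  N=0 Z=0
-- IRQ taken; context saved, return-PC = 6 --
mismatch: R3: reported 0x49 vs actual 0x09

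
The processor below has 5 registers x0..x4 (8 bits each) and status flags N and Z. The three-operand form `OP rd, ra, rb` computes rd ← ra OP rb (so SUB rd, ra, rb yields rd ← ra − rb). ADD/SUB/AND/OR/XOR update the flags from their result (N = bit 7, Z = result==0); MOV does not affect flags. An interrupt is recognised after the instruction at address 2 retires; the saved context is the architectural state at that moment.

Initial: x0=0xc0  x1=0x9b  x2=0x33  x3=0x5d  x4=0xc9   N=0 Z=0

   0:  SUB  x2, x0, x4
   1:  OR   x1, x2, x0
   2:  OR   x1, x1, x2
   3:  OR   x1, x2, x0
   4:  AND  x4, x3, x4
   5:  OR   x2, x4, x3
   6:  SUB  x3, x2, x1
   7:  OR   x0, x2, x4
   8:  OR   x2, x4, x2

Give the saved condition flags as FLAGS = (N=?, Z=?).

after  0: x0=0xc0 x1=0x9b x2=0xf7 x3=0x5d x4=0xc9  N=1 Z=0
after  1: x0=0xc0 x1=0xf7 x2=0xf7 x3=0x5d x4=0xc9  N=1 Z=0
after  2: x0=0xc0 x1=0xf7 x2=0xf7 x3=0x5d x4=0xc9  N=1 Z=0
-- IRQ taken; context saved, return-PC = 3 --

FLAGS = (N=1, Z=0)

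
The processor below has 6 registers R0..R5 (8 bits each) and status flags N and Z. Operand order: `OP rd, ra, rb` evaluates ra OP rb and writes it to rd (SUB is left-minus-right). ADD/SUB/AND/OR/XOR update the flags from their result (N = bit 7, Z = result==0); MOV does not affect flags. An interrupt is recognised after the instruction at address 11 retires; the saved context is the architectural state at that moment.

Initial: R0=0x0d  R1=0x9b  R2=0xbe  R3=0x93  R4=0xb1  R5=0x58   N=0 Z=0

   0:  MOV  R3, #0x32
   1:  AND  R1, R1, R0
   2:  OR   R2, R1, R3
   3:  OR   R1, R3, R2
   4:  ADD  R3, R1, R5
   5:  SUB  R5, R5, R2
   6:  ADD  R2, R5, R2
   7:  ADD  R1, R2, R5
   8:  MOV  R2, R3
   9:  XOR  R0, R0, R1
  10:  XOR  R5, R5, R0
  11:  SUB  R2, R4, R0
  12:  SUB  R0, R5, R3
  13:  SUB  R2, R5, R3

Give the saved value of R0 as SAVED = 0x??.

after  0: R0=0x0d R1=0x9b R2=0xbe R3=0x32 R4=0xb1 R5=0x58  N=0 Z=0
after  1: R0=0x0d R1=0x09 R2=0xbe R3=0x32 R4=0xb1 R5=0x58  N=0 Z=0
after  2: R0=0x0d R1=0x09 R2=0x3b R3=0x32 R4=0xb1 R5=0x58  N=0 Z=0
after  3: R0=0x0d R1=0x3b R2=0x3b R3=0x32 R4=0xb1 R5=0x58  N=0 Z=0
after  4: R0=0x0d R1=0x3b R2=0x3b R3=0x93 R4=0xb1 R5=0x58  N=1 Z=0
after  5: R0=0x0d R1=0x3b R2=0x3b R3=0x93 R4=0xb1 R5=0x1d  N=0 Z=0
after  6: R0=0x0d R1=0x3b R2=0x58 R3=0x93 R4=0xb1 R5=0x1d  N=0 Z=0
after  7: R0=0x0d R1=0x75 R2=0x58 R3=0x93 R4=0xb1 R5=0x1d  N=0 Z=0
after  8: R0=0x0d R1=0x75 R2=0x93 R3=0x93 R4=0xb1 R5=0x1d  N=0 Z=0
after  9: R0=0x78 R1=0x75 R2=0x93 R3=0x93 R4=0xb1 R5=0x1d  N=0 Z=0
after 10: R0=0x78 R1=0x75 R2=0x93 R3=0x93 R4=0xb1 R5=0x65  N=0 Z=0
after 11: R0=0x78 R1=0x75 R2=0x39 R3=0x93 R4=0xb1 R5=0x65  N=0 Z=0
-- IRQ taken; context saved, return-PC = 12 --

SAVED = 0x78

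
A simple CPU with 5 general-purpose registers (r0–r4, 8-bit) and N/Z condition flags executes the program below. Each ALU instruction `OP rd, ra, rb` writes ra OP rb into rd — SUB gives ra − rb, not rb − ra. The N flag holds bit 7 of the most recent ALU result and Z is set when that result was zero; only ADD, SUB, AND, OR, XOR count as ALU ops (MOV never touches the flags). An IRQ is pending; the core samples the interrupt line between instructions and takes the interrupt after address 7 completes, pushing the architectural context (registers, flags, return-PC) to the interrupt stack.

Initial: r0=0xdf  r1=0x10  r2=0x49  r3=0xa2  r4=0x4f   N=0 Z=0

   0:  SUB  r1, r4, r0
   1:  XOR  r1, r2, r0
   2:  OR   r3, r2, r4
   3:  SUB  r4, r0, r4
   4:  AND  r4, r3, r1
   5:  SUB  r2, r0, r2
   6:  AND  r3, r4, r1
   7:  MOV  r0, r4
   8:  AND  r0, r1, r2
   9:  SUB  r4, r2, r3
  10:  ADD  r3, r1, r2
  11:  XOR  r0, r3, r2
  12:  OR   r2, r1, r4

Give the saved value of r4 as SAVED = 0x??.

after  0: r0=0xdf r1=0x70 r2=0x49 r3=0xa2 r4=0x4f  N=0 Z=0
after  1: r0=0xdf r1=0x96 r2=0x49 r3=0xa2 r4=0x4f  N=1 Z=0
after  2: r0=0xdf r1=0x96 r2=0x49 r3=0x4f r4=0x4f  N=0 Z=0
after  3: r0=0xdf r1=0x96 r2=0x49 r3=0x4f r4=0x90  N=1 Z=0
after  4: r0=0xdf r1=0x96 r2=0x49 r3=0x4f r4=0x06  N=0 Z=0
after  5: r0=0xdf r1=0x96 r2=0x96 r3=0x4f r4=0x06  N=1 Z=0
after  6: r0=0xdf r1=0x96 r2=0x96 r3=0x06 r4=0x06  N=0 Z=0
after  7: r0=0x06 r1=0x96 r2=0x96 r3=0x06 r4=0x06  N=0 Z=0
-- IRQ taken; context saved, return-PC = 8 --

SAVED = 0x06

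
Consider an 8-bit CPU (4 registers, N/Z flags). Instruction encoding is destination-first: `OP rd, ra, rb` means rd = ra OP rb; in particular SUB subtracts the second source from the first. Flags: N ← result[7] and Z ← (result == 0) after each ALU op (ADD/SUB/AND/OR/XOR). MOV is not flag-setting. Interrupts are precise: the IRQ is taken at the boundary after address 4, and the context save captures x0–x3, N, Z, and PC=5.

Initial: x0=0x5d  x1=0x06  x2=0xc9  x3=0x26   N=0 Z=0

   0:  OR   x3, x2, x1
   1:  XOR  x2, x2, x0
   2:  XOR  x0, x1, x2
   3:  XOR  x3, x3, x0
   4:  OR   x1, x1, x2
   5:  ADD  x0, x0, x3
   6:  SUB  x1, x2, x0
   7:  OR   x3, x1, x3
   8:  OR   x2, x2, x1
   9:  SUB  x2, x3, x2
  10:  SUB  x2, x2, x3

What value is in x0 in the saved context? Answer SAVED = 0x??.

SAVED = 0x92

after  0: x0=0x5d x1=0x06 x2=0xc9 x3=0xcf  N=1 Z=0
after  1: x0=0x5d x1=0x06 x2=0x94 x3=0xcf  N=1 Z=0
after  2: x0=0x92 x1=0x06 x2=0x94 x3=0xcf  N=1 Z=0
after  3: x0=0x92 x1=0x06 x2=0x94 x3=0x5d  N=0 Z=0
after  4: x0=0x92 x1=0x96 x2=0x94 x3=0x5d  N=1 Z=0
-- IRQ taken; context saved, return-PC = 5 --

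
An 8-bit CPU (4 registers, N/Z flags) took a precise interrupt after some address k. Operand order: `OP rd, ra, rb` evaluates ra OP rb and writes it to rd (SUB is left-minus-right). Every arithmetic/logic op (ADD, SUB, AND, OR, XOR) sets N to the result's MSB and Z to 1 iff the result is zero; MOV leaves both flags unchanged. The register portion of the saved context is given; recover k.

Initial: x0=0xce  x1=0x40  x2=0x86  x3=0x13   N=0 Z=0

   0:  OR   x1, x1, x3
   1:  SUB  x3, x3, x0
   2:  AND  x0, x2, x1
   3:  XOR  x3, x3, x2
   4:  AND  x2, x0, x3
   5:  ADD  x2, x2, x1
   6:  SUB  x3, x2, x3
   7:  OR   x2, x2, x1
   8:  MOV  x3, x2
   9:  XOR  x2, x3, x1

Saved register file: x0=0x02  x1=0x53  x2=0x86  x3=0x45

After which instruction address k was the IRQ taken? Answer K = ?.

after  0: x0=0xce x1=0x53 x2=0x86 x3=0x13  N=0 Z=0
after  1: x0=0xce x1=0x53 x2=0x86 x3=0x45  N=0 Z=0
after  2: x0=0x02 x1=0x53 x2=0x86 x3=0x45  N=0 Z=0
-- IRQ taken; context saved, return-PC = 3 --

K = 2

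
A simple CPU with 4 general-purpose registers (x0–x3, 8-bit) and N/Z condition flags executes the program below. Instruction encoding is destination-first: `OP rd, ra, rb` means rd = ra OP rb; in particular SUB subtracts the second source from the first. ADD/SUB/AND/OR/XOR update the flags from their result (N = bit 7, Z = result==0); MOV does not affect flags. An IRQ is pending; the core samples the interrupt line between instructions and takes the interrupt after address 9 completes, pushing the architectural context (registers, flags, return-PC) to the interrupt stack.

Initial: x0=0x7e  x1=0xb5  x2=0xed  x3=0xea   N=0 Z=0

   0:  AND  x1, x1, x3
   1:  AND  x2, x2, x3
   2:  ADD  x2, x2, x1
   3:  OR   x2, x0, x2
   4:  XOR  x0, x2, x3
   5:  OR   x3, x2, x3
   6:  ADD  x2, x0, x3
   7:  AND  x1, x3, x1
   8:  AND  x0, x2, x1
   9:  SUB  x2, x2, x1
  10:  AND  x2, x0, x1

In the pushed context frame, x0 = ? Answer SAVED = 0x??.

SAVED = 0x00

after  0: x0=0x7e x1=0xa0 x2=0xed x3=0xea  N=1 Z=0
after  1: x0=0x7e x1=0xa0 x2=0xe8 x3=0xea  N=1 Z=0
after  2: x0=0x7e x1=0xa0 x2=0x88 x3=0xea  N=1 Z=0
after  3: x0=0x7e x1=0xa0 x2=0xfe x3=0xea  N=1 Z=0
after  4: x0=0x14 x1=0xa0 x2=0xfe x3=0xea  N=0 Z=0
after  5: x0=0x14 x1=0xa0 x2=0xfe x3=0xfe  N=1 Z=0
after  6: x0=0x14 x1=0xa0 x2=0x12 x3=0xfe  N=0 Z=0
after  7: x0=0x14 x1=0xa0 x2=0x12 x3=0xfe  N=1 Z=0
after  8: x0=0x00 x1=0xa0 x2=0x12 x3=0xfe  N=0 Z=1
after  9: x0=0x00 x1=0xa0 x2=0x72 x3=0xfe  N=0 Z=0
-- IRQ taken; context saved, return-PC = 10 --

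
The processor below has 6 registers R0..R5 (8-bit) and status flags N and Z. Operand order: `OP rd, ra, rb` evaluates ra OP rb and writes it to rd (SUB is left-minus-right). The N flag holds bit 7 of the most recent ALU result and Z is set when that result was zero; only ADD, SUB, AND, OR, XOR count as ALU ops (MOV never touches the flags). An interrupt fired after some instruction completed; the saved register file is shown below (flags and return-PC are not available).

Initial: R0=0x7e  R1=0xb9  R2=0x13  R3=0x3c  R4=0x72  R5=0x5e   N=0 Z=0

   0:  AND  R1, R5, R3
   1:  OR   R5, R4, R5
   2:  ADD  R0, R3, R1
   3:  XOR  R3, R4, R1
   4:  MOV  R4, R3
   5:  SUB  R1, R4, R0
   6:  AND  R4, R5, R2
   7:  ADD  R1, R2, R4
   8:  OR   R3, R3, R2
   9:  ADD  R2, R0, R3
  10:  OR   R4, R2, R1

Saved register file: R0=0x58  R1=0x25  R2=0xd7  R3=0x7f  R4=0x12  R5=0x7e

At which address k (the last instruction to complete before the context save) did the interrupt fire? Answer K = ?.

K = 9

after  0: R0=0x7e R1=0x1c R2=0x13 R3=0x3c R4=0x72 R5=0x5e  N=0 Z=0
after  1: R0=0x7e R1=0x1c R2=0x13 R3=0x3c R4=0x72 R5=0x7e  N=0 Z=0
after  2: R0=0x58 R1=0x1c R2=0x13 R3=0x3c R4=0x72 R5=0x7e  N=0 Z=0
after  3: R0=0x58 R1=0x1c R2=0x13 R3=0x6e R4=0x72 R5=0x7e  N=0 Z=0
after  4: R0=0x58 R1=0x1c R2=0x13 R3=0x6e R4=0x6e R5=0x7e  N=0 Z=0
after  5: R0=0x58 R1=0x16 R2=0x13 R3=0x6e R4=0x6e R5=0x7e  N=0 Z=0
after  6: R0=0x58 R1=0x16 R2=0x13 R3=0x6e R4=0x12 R5=0x7e  N=0 Z=0
after  7: R0=0x58 R1=0x25 R2=0x13 R3=0x6e R4=0x12 R5=0x7e  N=0 Z=0
after  8: R0=0x58 R1=0x25 R2=0x13 R3=0x7f R4=0x12 R5=0x7e  N=0 Z=0
after  9: R0=0x58 R1=0x25 R2=0xd7 R3=0x7f R4=0x12 R5=0x7e  N=1 Z=0
-- IRQ taken; context saved, return-PC = 10 --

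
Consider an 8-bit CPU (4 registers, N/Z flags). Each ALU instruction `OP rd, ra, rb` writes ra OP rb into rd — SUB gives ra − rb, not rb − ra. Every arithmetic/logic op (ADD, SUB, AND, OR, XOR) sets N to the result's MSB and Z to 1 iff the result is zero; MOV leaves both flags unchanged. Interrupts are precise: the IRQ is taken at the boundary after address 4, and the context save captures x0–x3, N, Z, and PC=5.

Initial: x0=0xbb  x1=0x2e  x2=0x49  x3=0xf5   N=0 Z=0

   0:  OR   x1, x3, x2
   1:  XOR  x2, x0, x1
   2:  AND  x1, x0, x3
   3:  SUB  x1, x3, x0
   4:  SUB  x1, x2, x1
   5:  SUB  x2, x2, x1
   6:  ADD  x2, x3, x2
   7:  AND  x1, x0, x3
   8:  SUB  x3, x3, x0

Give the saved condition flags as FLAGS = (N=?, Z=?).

FLAGS = (N=0, Z=0)

after  0: x0=0xbb x1=0xfd x2=0x49 x3=0xf5  N=1 Z=0
after  1: x0=0xbb x1=0xfd x2=0x46 x3=0xf5  N=0 Z=0
after  2: x0=0xbb x1=0xb1 x2=0x46 x3=0xf5  N=1 Z=0
after  3: x0=0xbb x1=0x3a x2=0x46 x3=0xf5  N=0 Z=0
after  4: x0=0xbb x1=0x0c x2=0x46 x3=0xf5  N=0 Z=0
-- IRQ taken; context saved, return-PC = 5 --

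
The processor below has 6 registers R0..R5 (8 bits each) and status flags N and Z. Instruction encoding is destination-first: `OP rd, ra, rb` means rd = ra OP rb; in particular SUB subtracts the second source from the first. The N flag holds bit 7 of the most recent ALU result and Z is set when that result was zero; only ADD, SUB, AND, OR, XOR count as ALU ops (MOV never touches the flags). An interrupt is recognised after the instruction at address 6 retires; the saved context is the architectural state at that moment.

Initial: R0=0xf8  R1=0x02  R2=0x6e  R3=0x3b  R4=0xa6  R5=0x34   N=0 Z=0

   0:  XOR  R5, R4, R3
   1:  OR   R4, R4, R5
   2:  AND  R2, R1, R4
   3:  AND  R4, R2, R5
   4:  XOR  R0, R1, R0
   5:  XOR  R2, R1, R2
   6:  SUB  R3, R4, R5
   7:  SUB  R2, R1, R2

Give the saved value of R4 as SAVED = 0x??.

after  0: R0=0xf8 R1=0x02 R2=0x6e R3=0x3b R4=0xa6 R5=0x9d  N=1 Z=0
after  1: R0=0xf8 R1=0x02 R2=0x6e R3=0x3b R4=0xbf R5=0x9d  N=1 Z=0
after  2: R0=0xf8 R1=0x02 R2=0x02 R3=0x3b R4=0xbf R5=0x9d  N=0 Z=0
after  3: R0=0xf8 R1=0x02 R2=0x02 R3=0x3b R4=0x00 R5=0x9d  N=0 Z=1
after  4: R0=0xfa R1=0x02 R2=0x02 R3=0x3b R4=0x00 R5=0x9d  N=1 Z=0
after  5: R0=0xfa R1=0x02 R2=0x00 R3=0x3b R4=0x00 R5=0x9d  N=0 Z=1
after  6: R0=0xfa R1=0x02 R2=0x00 R3=0x63 R4=0x00 R5=0x9d  N=0 Z=0
-- IRQ taken; context saved, return-PC = 7 --

SAVED = 0x00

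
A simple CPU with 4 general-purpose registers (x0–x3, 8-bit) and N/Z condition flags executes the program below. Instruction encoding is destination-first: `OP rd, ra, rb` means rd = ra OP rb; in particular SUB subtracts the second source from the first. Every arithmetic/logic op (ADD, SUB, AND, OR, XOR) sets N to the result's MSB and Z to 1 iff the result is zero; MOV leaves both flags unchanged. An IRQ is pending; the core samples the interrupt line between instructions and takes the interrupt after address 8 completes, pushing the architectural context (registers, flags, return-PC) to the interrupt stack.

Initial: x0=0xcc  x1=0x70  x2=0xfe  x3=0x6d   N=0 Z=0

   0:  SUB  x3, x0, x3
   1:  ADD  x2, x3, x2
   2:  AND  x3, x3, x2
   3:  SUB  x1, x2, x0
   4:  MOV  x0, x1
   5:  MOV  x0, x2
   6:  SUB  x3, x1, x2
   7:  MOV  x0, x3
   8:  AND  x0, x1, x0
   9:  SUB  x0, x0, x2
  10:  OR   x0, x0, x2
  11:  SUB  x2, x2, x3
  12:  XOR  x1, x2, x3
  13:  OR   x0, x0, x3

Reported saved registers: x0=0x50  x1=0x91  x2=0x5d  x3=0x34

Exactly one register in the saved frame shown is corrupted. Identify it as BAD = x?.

after  0: x0=0xcc x1=0x70 x2=0xfe x3=0x5f  N=0 Z=0
after  1: x0=0xcc x1=0x70 x2=0x5d x3=0x5f  N=0 Z=0
after  2: x0=0xcc x1=0x70 x2=0x5d x3=0x5d  N=0 Z=0
after  3: x0=0xcc x1=0x91 x2=0x5d x3=0x5d  N=1 Z=0
after  4: x0=0x91 x1=0x91 x2=0x5d x3=0x5d  N=1 Z=0
after  5: x0=0x5d x1=0x91 x2=0x5d x3=0x5d  N=1 Z=0
after  6: x0=0x5d x1=0x91 x2=0x5d x3=0x34  N=0 Z=0
after  7: x0=0x34 x1=0x91 x2=0x5d x3=0x34  N=0 Z=0
after  8: x0=0x10 x1=0x91 x2=0x5d x3=0x34  N=0 Z=0
-- IRQ taken; context saved, return-PC = 9 --
mismatch: x0: reported 0x50 vs actual 0x10

BAD = x0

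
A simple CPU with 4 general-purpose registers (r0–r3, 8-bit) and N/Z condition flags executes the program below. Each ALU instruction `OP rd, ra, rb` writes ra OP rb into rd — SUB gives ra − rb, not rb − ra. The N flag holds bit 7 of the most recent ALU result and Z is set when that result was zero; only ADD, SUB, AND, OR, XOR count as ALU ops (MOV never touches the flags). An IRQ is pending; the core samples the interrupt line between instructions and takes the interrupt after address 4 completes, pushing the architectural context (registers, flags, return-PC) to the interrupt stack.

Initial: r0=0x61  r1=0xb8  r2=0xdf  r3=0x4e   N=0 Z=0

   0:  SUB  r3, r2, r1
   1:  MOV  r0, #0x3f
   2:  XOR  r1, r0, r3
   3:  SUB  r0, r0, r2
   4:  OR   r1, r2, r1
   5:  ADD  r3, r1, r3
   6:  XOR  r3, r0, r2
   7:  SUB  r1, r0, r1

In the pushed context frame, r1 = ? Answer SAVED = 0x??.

SAVED = 0xdf

after  0: r0=0x61 r1=0xb8 r2=0xdf r3=0x27  N=0 Z=0
after  1: r0=0x3f r1=0xb8 r2=0xdf r3=0x27  N=0 Z=0
after  2: r0=0x3f r1=0x18 r2=0xdf r3=0x27  N=0 Z=0
after  3: r0=0x60 r1=0x18 r2=0xdf r3=0x27  N=0 Z=0
after  4: r0=0x60 r1=0xdf r2=0xdf r3=0x27  N=1 Z=0
-- IRQ taken; context saved, return-PC = 5 --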